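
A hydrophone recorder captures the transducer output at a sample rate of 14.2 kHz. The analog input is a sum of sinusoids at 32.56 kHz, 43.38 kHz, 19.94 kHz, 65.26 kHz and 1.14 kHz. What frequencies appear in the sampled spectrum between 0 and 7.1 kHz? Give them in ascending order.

fs/2 = 7.1 kHz.
32.56 kHz mod fs = 4.16 kHz.
4.16 kHz ≤ fs/2 = 7.1 kHz, appears at 4.16 kHz.
43.38 kHz mod fs = 0.78 kHz.
0.78 kHz ≤ fs/2 = 7.1 kHz, appears at 0.78 kHz.
19.94 kHz mod fs = 5.74 kHz.
5.74 kHz ≤ fs/2 = 7.1 kHz, appears at 5.74 kHz.
65.26 kHz mod fs = 8.46 kHz.
8.46 kHz > fs/2 = 7.1 kHz, folds to fs − 8.46 kHz = 5.74 kHz.
1.14 kHz ≤ fs/2 = 7.1 kHz, passes unchanged.
Distinct values: {0.78 kHz, 1.14 kHz, 4.16 kHz, 5.74 kHz}.

0.78 kHz, 1.14 kHz, 4.16 kHz, 5.74 kHz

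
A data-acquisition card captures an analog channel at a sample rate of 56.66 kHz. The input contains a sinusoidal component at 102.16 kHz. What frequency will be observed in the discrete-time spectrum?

11.16 kHz

102.16 kHz mod fs = 45.5 kHz.
45.5 kHz > fs/2 = 28.33 kHz, folds to fs − 45.5 kHz = 11.16 kHz.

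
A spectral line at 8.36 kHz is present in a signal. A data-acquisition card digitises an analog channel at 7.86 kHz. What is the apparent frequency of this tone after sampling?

8.36 kHz mod fs = 0.5 kHz.
0.5 kHz ≤ fs/2 = 3.93 kHz, appears at 0.5 kHz.

0.5 kHz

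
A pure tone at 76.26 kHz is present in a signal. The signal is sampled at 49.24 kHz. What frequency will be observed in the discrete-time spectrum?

22.22 kHz

76.26 kHz mod fs = 27.02 kHz.
27.02 kHz > fs/2 = 24.62 kHz, folds to fs − 27.02 kHz = 22.22 kHz.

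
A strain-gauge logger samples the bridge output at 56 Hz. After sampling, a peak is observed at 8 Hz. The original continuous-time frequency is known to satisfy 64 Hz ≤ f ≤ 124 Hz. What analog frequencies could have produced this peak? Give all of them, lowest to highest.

64 Hz, 104 Hz, 120 Hz

Frequencies that alias to 8 Hz are k·fs ± 8 Hz for integer k ≥ 0.
k=0: 8 Hz.
k=1: 48 Hz, 64 Hz.
k=2: 104 Hz, 120 Hz.
k=3: 160 Hz, 176 Hz.
Within [64 Hz, 124 Hz]: 64 Hz, 104 Hz, 120 Hz.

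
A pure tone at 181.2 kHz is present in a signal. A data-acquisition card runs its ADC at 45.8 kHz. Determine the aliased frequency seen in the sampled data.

2 kHz

181.2 kHz mod fs = 43.8 kHz.
43.8 kHz > fs/2 = 22.9 kHz, folds to fs − 43.8 kHz = 2 kHz.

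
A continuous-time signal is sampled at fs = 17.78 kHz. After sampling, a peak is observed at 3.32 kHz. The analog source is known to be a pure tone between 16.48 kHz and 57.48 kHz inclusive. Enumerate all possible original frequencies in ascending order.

Frequencies that alias to 3.32 kHz are k·fs ± 3.32 kHz for integer k ≥ 0.
k=0: 3.32 kHz.
k=1: 14.46 kHz, 21.1 kHz.
k=2: 32.24 kHz, 38.88 kHz.
k=3: 50.02 kHz, 56.66 kHz.
k=4: 67.8 kHz, 74.44 kHz.
Within [16.48 kHz, 57.48 kHz]: 21.1 kHz, 32.24 kHz, 38.88 kHz, 50.02 kHz, 56.66 kHz.

21.1 kHz, 32.24 kHz, 38.88 kHz, 50.02 kHz, 56.66 kHz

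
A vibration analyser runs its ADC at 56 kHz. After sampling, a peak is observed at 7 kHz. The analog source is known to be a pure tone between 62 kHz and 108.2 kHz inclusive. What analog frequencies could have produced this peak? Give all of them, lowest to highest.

63 kHz, 105 kHz

Frequencies that alias to 7 kHz are k·fs ± 7 kHz for integer k ≥ 0.
k=0: 7 kHz.
k=1: 49 kHz, 63 kHz.
k=2: 105 kHz, 119 kHz.
k=3: 161 kHz, 175 kHz.
Within [62 kHz, 108.2 kHz]: 63 kHz, 105 kHz.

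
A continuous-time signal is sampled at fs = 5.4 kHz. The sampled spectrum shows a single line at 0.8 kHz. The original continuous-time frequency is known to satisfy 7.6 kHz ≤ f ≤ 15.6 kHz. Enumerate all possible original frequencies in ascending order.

10 kHz, 11.6 kHz, 15.4 kHz

Frequencies that alias to 0.8 kHz are k·fs ± 0.8 kHz for integer k ≥ 0.
k=0: 0.8 kHz.
k=1: 4.6 kHz, 6.2 kHz.
k=2: 10 kHz, 11.6 kHz.
k=3: 15.4 kHz, 17 kHz.
k=4: 20.8 kHz, 22.4 kHz.
Within [7.6 kHz, 15.6 kHz]: 10 kHz, 11.6 kHz, 15.4 kHz.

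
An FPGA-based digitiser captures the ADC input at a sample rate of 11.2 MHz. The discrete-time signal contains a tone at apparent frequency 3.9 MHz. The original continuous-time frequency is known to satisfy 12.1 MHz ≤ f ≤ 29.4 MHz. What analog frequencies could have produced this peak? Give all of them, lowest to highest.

15.1 MHz, 18.5 MHz, 26.3 MHz

Frequencies that alias to 3.9 MHz are k·fs ± 3.9 MHz for integer k ≥ 0.
k=0: 3.9 MHz.
k=1: 7.3 MHz, 15.1 MHz.
k=2: 18.5 MHz, 26.3 MHz.
k=3: 29.7 MHz, 37.5 MHz.
Within [12.1 MHz, 29.4 MHz]: 15.1 MHz, 18.5 MHz, 26.3 MHz.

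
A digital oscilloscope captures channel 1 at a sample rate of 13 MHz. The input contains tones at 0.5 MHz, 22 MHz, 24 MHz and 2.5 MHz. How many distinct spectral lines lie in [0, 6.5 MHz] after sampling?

fs/2 = 6.5 MHz.
0.5 MHz ≤ fs/2 = 6.5 MHz, passes unchanged.
22 MHz mod fs = 9 MHz.
9 MHz > fs/2 = 6.5 MHz, folds to fs − 9 MHz = 4 MHz.
24 MHz mod fs = 11 MHz.
11 MHz > fs/2 = 6.5 MHz, folds to fs − 11 MHz = 2 MHz.
2.5 MHz ≤ fs/2 = 6.5 MHz, passes unchanged.
Distinct values: {0.5 MHz, 2 MHz, 2.5 MHz, 4 MHz} → 4.

4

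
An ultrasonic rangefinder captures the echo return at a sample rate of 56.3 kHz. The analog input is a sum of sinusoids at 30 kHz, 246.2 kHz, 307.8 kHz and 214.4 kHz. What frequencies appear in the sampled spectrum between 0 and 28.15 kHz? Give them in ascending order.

10.8 kHz, 21 kHz, 26.3 kHz

fs/2 = 28.15 kHz.
30 kHz > fs/2 = 28.15 kHz, folds to fs − 30 kHz = 26.3 kHz.
246.2 kHz mod fs = 21 kHz.
21 kHz ≤ fs/2 = 28.15 kHz, appears at 21 kHz.
307.8 kHz mod fs = 26.3 kHz.
26.3 kHz ≤ fs/2 = 28.15 kHz, appears at 26.3 kHz.
214.4 kHz mod fs = 45.5 kHz.
45.5 kHz > fs/2 = 28.15 kHz, folds to fs − 45.5 kHz = 10.8 kHz.
Distinct values: {10.8 kHz, 21 kHz, 26.3 kHz}.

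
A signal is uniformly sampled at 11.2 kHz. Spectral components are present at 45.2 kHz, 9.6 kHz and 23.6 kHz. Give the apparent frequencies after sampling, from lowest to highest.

fs/2 = 5.6 kHz.
45.2 kHz mod fs = 0.4 kHz.
0.4 kHz ≤ fs/2 = 5.6 kHz, appears at 0.4 kHz.
9.6 kHz > fs/2 = 5.6 kHz, folds to fs − 9.6 kHz = 1.6 kHz.
23.6 kHz mod fs = 1.2 kHz.
1.2 kHz ≤ fs/2 = 5.6 kHz, appears at 1.2 kHz.
Distinct values: {0.4 kHz, 1.2 kHz, 1.6 kHz}.

0.4 kHz, 1.2 kHz, 1.6 kHz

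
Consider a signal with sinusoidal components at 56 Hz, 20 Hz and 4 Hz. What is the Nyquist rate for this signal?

Highest-frequency component: 56 Hz.
Nyquist rate = 2 × 56 Hz = 112 Hz.

112 Hz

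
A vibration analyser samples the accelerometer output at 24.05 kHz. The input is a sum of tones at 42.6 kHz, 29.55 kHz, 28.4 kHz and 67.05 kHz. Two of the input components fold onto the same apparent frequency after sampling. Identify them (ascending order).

fs/2 = 12.025 kHz.
42.6 kHz mod fs = 18.55 kHz.
18.55 kHz > fs/2 = 12.025 kHz, folds to fs − 18.55 kHz = 5.5 kHz.
29.55 kHz mod fs = 5.5 kHz.
5.5 kHz ≤ fs/2 = 12.025 kHz, appears at 5.5 kHz.
28.4 kHz mod fs = 4.35 kHz.
4.35 kHz ≤ fs/2 = 12.025 kHz, appears at 4.35 kHz.
67.05 kHz mod fs = 18.95 kHz.
18.95 kHz > fs/2 = 12.025 kHz, folds to fs − 18.95 kHz = 5.1 kHz.
29.55 kHz and 42.6 kHz both map to 5.5 kHz.

29.55 kHz, 42.6 kHz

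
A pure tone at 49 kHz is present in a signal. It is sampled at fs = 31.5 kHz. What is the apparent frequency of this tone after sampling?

14 kHz

49 kHz mod fs = 17.5 kHz.
17.5 kHz > fs/2 = 15.75 kHz, folds to fs − 17.5 kHz = 14 kHz.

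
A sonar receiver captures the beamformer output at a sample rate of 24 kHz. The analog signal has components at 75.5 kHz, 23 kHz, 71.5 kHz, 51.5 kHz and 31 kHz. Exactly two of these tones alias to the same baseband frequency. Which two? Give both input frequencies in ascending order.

fs/2 = 12 kHz.
75.5 kHz mod fs = 3.5 kHz.
3.5 kHz ≤ fs/2 = 12 kHz, appears at 3.5 kHz.
23 kHz > fs/2 = 12 kHz, folds to fs − 23 kHz = 1 kHz.
71.5 kHz mod fs = 23.5 kHz.
23.5 kHz > fs/2 = 12 kHz, folds to fs − 23.5 kHz = 0.5 kHz.
51.5 kHz mod fs = 3.5 kHz.
3.5 kHz ≤ fs/2 = 12 kHz, appears at 3.5 kHz.
31 kHz mod fs = 7 kHz.
7 kHz ≤ fs/2 = 12 kHz, appears at 7 kHz.
51.5 kHz and 75.5 kHz both map to 3.5 kHz.

51.5 kHz, 75.5 kHz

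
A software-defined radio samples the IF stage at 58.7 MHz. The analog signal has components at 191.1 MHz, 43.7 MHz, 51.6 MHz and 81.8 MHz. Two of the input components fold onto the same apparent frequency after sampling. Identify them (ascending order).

fs/2 = 29.35 MHz.
191.1 MHz mod fs = 15 MHz.
15 MHz ≤ fs/2 = 29.35 MHz, appears at 15 MHz.
43.7 MHz > fs/2 = 29.35 MHz, folds to fs − 43.7 MHz = 15 MHz.
51.6 MHz > fs/2 = 29.35 MHz, folds to fs − 51.6 MHz = 7.1 MHz.
81.8 MHz mod fs = 23.1 MHz.
23.1 MHz ≤ fs/2 = 29.35 MHz, appears at 23.1 MHz.
43.7 MHz and 191.1 MHz both map to 15 MHz.

43.7 MHz, 191.1 MHz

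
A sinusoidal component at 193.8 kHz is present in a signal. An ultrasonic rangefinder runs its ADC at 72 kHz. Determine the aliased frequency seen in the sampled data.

193.8 kHz mod fs = 49.8 kHz.
49.8 kHz > fs/2 = 36 kHz, folds to fs − 49.8 kHz = 22.2 kHz.

22.2 kHz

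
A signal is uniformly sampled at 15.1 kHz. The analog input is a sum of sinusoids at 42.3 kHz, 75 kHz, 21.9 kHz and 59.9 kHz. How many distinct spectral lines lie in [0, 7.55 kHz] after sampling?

3

fs/2 = 7.55 kHz.
42.3 kHz mod fs = 12.1 kHz.
12.1 kHz > fs/2 = 7.55 kHz, folds to fs − 12.1 kHz = 3 kHz.
75 kHz mod fs = 14.6 kHz.
14.6 kHz > fs/2 = 7.55 kHz, folds to fs − 14.6 kHz = 0.5 kHz.
21.9 kHz mod fs = 6.8 kHz.
6.8 kHz ≤ fs/2 = 7.55 kHz, appears at 6.8 kHz.
59.9 kHz mod fs = 14.6 kHz.
14.6 kHz > fs/2 = 7.55 kHz, folds to fs − 14.6 kHz = 0.5 kHz.
Distinct values: {0.5 kHz, 3 kHz, 6.8 kHz} → 3.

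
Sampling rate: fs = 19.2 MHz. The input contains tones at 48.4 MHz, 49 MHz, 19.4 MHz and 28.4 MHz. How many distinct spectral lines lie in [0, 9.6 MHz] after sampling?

3

fs/2 = 9.6 MHz.
48.4 MHz mod fs = 10 MHz.
10 MHz > fs/2 = 9.6 MHz, folds to fs − 10 MHz = 9.2 MHz.
49 MHz mod fs = 10.6 MHz.
10.6 MHz > fs/2 = 9.6 MHz, folds to fs − 10.6 MHz = 8.6 MHz.
19.4 MHz mod fs = 0.2 MHz.
0.2 MHz ≤ fs/2 = 9.6 MHz, appears at 0.2 MHz.
28.4 MHz mod fs = 9.2 MHz.
9.2 MHz ≤ fs/2 = 9.6 MHz, appears at 9.2 MHz.
Distinct values: {0.2 MHz, 8.6 MHz, 9.2 MHz} → 3.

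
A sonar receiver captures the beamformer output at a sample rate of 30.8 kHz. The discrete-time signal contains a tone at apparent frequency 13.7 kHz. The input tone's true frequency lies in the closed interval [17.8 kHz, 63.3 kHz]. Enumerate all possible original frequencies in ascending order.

44.5 kHz, 47.9 kHz

Frequencies that alias to 13.7 kHz are k·fs ± 13.7 kHz for integer k ≥ 0.
k=0: 13.7 kHz.
k=1: 17.1 kHz, 44.5 kHz.
k=2: 47.9 kHz, 75.3 kHz.
k=3: 78.7 kHz, 106.1 kHz.
Within [17.8 kHz, 63.3 kHz]: 44.5 kHz, 47.9 kHz.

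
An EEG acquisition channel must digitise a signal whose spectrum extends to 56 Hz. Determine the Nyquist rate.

112 Hz

Nyquist rate = 2 × 56 Hz = 112 Hz.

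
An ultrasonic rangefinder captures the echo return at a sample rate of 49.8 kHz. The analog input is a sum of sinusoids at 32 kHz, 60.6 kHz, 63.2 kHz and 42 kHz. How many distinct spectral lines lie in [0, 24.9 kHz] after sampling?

4

fs/2 = 24.9 kHz.
32 kHz > fs/2 = 24.9 kHz, folds to fs − 32 kHz = 17.8 kHz.
60.6 kHz mod fs = 10.8 kHz.
10.8 kHz ≤ fs/2 = 24.9 kHz, appears at 10.8 kHz.
63.2 kHz mod fs = 13.4 kHz.
13.4 kHz ≤ fs/2 = 24.9 kHz, appears at 13.4 kHz.
42 kHz > fs/2 = 24.9 kHz, folds to fs − 42 kHz = 7.8 kHz.
Distinct values: {7.8 kHz, 10.8 kHz, 13.4 kHz, 17.8 kHz} → 4.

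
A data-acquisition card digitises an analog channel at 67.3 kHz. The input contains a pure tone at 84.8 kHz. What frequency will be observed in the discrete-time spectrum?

84.8 kHz mod fs = 17.5 kHz.
17.5 kHz ≤ fs/2 = 33.65 kHz, appears at 17.5 kHz.

17.5 kHz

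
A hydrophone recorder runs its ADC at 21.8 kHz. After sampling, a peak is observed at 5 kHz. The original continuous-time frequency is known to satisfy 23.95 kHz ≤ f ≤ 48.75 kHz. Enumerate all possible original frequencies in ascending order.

Frequencies that alias to 5 kHz are k·fs ± 5 kHz for integer k ≥ 0.
k=0: 5 kHz.
k=1: 16.8 kHz, 26.8 kHz.
k=2: 38.6 kHz, 48.6 kHz.
k=3: 60.4 kHz, 70.4 kHz.
Within [23.95 kHz, 48.75 kHz]: 26.8 kHz, 38.6 kHz, 48.6 kHz.

26.8 kHz, 38.6 kHz, 48.6 kHz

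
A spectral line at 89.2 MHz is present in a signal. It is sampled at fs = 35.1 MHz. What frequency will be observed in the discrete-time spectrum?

16.1 MHz

89.2 MHz mod fs = 19 MHz.
19 MHz > fs/2 = 17.55 MHz, folds to fs − 19 MHz = 16.1 MHz.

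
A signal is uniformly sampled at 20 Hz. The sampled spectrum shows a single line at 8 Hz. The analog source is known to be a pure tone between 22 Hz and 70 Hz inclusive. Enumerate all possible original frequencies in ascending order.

Frequencies that alias to 8 Hz are k·fs ± 8 Hz for integer k ≥ 0.
k=0: 8 Hz.
k=1: 12 Hz, 28 Hz.
k=2: 32 Hz, 48 Hz.
k=3: 52 Hz, 68 Hz.
k=4: 72 Hz, 88 Hz.
Within [22 Hz, 70 Hz]: 28 Hz, 32 Hz, 48 Hz, 52 Hz, 68 Hz.

28 Hz, 32 Hz, 48 Hz, 52 Hz, 68 Hz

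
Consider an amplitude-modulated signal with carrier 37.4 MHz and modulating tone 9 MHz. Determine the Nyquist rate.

AM sidebands sit at fc ± fm = 28.4 MHz and 46.4 MHz.
Highest-frequency component: 46.4 MHz.
Nyquist rate = 2 × 46.4 MHz = 92.8 MHz.

92.8 MHz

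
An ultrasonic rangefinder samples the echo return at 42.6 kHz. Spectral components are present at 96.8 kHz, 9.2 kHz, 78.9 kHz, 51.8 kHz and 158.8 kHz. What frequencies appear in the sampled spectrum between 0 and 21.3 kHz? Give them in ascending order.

fs/2 = 21.3 kHz.
96.8 kHz mod fs = 11.6 kHz.
11.6 kHz ≤ fs/2 = 21.3 kHz, appears at 11.6 kHz.
9.2 kHz ≤ fs/2 = 21.3 kHz, passes unchanged.
78.9 kHz mod fs = 36.3 kHz.
36.3 kHz > fs/2 = 21.3 kHz, folds to fs − 36.3 kHz = 6.3 kHz.
51.8 kHz mod fs = 9.2 kHz.
9.2 kHz ≤ fs/2 = 21.3 kHz, appears at 9.2 kHz.
158.8 kHz mod fs = 31 kHz.
31 kHz > fs/2 = 21.3 kHz, folds to fs − 31 kHz = 11.6 kHz.
Distinct values: {6.3 kHz, 9.2 kHz, 11.6 kHz}.

6.3 kHz, 9.2 kHz, 11.6 kHz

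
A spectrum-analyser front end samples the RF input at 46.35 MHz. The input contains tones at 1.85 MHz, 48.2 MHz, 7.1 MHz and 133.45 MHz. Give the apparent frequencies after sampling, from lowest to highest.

fs/2 = 23.175 MHz.
1.85 MHz ≤ fs/2 = 23.175 MHz, passes unchanged.
48.2 MHz mod fs = 1.85 MHz.
1.85 MHz ≤ fs/2 = 23.175 MHz, appears at 1.85 MHz.
7.1 MHz ≤ fs/2 = 23.175 MHz, passes unchanged.
133.45 MHz mod fs = 40.75 MHz.
40.75 MHz > fs/2 = 23.175 MHz, folds to fs − 40.75 MHz = 5.6 MHz.
Distinct values: {1.85 MHz, 5.6 MHz, 7.1 MHz}.

1.85 MHz, 5.6 MHz, 7.1 MHz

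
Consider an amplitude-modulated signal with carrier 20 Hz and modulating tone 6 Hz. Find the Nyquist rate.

AM sidebands sit at fc ± fm = 14 Hz and 26 Hz.
Highest-frequency component: 26 Hz.
Nyquist rate = 2 × 26 Hz = 52 Hz.

52 Hz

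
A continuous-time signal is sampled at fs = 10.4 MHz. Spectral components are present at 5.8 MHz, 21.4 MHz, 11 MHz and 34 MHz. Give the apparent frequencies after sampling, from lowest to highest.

fs/2 = 5.2 MHz.
5.8 MHz > fs/2 = 5.2 MHz, folds to fs − 5.8 MHz = 4.6 MHz.
21.4 MHz mod fs = 0.6 MHz.
0.6 MHz ≤ fs/2 = 5.2 MHz, appears at 0.6 MHz.
11 MHz mod fs = 0.6 MHz.
0.6 MHz ≤ fs/2 = 5.2 MHz, appears at 0.6 MHz.
34 MHz mod fs = 2.8 MHz.
2.8 MHz ≤ fs/2 = 5.2 MHz, appears at 2.8 MHz.
Distinct values: {0.6 MHz, 2.8 MHz, 4.6 MHz}.

0.6 MHz, 2.8 MHz, 4.6 MHz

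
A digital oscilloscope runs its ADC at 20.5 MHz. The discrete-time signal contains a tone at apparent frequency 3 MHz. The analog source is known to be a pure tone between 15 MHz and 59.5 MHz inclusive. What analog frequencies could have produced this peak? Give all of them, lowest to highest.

17.5 MHz, 23.5 MHz, 38 MHz, 44 MHz, 58.5 MHz

Frequencies that alias to 3 MHz are k·fs ± 3 MHz for integer k ≥ 0.
k=0: 3 MHz.
k=1: 17.5 MHz, 23.5 MHz.
k=2: 38 MHz, 44 MHz.
k=3: 58.5 MHz, 64.5 MHz.
k=4: 79 MHz, 85 MHz.
Within [15 MHz, 59.5 MHz]: 17.5 MHz, 23.5 MHz, 38 MHz, 44 MHz, 58.5 MHz.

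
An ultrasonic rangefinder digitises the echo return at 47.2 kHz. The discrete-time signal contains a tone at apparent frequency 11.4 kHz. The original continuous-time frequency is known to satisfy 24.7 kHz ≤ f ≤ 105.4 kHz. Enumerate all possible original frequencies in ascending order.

Frequencies that alias to 11.4 kHz are k·fs ± 11.4 kHz for integer k ≥ 0.
k=0: 11.4 kHz.
k=1: 35.8 kHz, 58.6 kHz.
k=2: 83 kHz, 105.8 kHz.
k=3: 130.2 kHz, 153 kHz.
Within [24.7 kHz, 105.4 kHz]: 35.8 kHz, 58.6 kHz, 83 kHz.

35.8 kHz, 58.6 kHz, 83 kHz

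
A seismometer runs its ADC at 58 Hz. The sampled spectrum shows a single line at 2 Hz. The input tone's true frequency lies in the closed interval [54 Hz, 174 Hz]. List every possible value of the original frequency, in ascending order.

56 Hz, 60 Hz, 114 Hz, 118 Hz, 172 Hz

Frequencies that alias to 2 Hz are k·fs ± 2 Hz for integer k ≥ 0.
k=0: 2 Hz.
k=1: 56 Hz, 60 Hz.
k=2: 114 Hz, 118 Hz.
k=3: 172 Hz, 176 Hz.
k=4: 230 Hz, 234 Hz.
Within [54 Hz, 174 Hz]: 56 Hz, 60 Hz, 114 Hz, 118 Hz, 172 Hz.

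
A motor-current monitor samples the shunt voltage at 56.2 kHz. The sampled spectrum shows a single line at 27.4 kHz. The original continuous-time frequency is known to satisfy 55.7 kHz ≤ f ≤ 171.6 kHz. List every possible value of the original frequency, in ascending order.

83.6 kHz, 85 kHz, 139.8 kHz, 141.2 kHz

Frequencies that alias to 27.4 kHz are k·fs ± 27.4 kHz for integer k ≥ 0.
k=0: 27.4 kHz.
k=1: 28.8 kHz, 83.6 kHz.
k=2: 85 kHz, 139.8 kHz.
k=3: 141.2 kHz, 196 kHz.
k=4: 197.4 kHz, 252.2 kHz.
Within [55.7 kHz, 171.6 kHz]: 83.6 kHz, 85 kHz, 139.8 kHz, 141.2 kHz.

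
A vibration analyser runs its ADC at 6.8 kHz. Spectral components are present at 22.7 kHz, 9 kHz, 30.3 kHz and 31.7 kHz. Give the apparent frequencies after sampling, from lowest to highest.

fs/2 = 3.4 kHz.
22.7 kHz mod fs = 2.3 kHz.
2.3 kHz ≤ fs/2 = 3.4 kHz, appears at 2.3 kHz.
9 kHz mod fs = 2.2 kHz.
2.2 kHz ≤ fs/2 = 3.4 kHz, appears at 2.2 kHz.
30.3 kHz mod fs = 3.1 kHz.
3.1 kHz ≤ fs/2 = 3.4 kHz, appears at 3.1 kHz.
31.7 kHz mod fs = 4.5 kHz.
4.5 kHz > fs/2 = 3.4 kHz, folds to fs − 4.5 kHz = 2.3 kHz.
Distinct values: {2.2 kHz, 2.3 kHz, 3.1 kHz}.

2.2 kHz, 2.3 kHz, 3.1 kHz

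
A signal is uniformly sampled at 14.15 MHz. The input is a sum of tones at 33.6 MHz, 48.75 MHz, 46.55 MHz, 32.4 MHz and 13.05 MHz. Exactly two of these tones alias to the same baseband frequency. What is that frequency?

4.1 MHz

fs/2 = 7.075 MHz.
33.6 MHz mod fs = 5.3 MHz.
5.3 MHz ≤ fs/2 = 7.075 MHz, appears at 5.3 MHz.
48.75 MHz mod fs = 6.3 MHz.
6.3 MHz ≤ fs/2 = 7.075 MHz, appears at 6.3 MHz.
46.55 MHz mod fs = 4.1 MHz.
4.1 MHz ≤ fs/2 = 7.075 MHz, appears at 4.1 MHz.
32.4 MHz mod fs = 4.1 MHz.
4.1 MHz ≤ fs/2 = 7.075 MHz, appears at 4.1 MHz.
13.05 MHz > fs/2 = 7.075 MHz, folds to fs − 13.05 MHz = 1.1 MHz.
32.4 MHz and 46.55 MHz both map to 4.1 MHz.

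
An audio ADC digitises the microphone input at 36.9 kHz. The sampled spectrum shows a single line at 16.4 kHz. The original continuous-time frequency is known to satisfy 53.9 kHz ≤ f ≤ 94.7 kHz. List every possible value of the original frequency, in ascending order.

57.4 kHz, 90.2 kHz, 94.3 kHz

Frequencies that alias to 16.4 kHz are k·fs ± 16.4 kHz for integer k ≥ 0.
k=0: 16.4 kHz.
k=1: 20.5 kHz, 53.3 kHz.
k=2: 57.4 kHz, 90.2 kHz.
k=3: 94.3 kHz, 127.1 kHz.
k=4: 131.2 kHz, 164 kHz.
Within [53.9 kHz, 94.7 kHz]: 57.4 kHz, 90.2 kHz, 94.3 kHz.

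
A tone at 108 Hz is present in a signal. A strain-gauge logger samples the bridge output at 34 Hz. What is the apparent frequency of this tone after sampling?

6 Hz

108 Hz mod fs = 6 Hz.
6 Hz ≤ fs/2 = 17 Hz, appears at 6 Hz.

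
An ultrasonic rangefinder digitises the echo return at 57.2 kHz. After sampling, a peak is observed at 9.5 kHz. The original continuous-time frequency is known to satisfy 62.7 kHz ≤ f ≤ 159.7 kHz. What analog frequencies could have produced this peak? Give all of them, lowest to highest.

Frequencies that alias to 9.5 kHz are k·fs ± 9.5 kHz for integer k ≥ 0.
k=0: 9.5 kHz.
k=1: 47.7 kHz, 66.7 kHz.
k=2: 104.9 kHz, 123.9 kHz.
k=3: 162.1 kHz, 181.1 kHz.
Within [62.7 kHz, 159.7 kHz]: 66.7 kHz, 104.9 kHz, 123.9 kHz.

66.7 kHz, 104.9 kHz, 123.9 kHz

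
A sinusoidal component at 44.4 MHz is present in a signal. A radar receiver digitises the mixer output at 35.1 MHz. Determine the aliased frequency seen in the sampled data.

9.3 MHz

44.4 MHz mod fs = 9.3 MHz.
9.3 MHz ≤ fs/2 = 17.55 MHz, appears at 9.3 MHz.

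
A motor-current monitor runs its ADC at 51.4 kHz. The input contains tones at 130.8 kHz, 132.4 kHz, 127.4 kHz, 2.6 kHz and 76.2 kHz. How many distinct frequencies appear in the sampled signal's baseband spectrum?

fs/2 = 25.7 kHz.
130.8 kHz mod fs = 28 kHz.
28 kHz > fs/2 = 25.7 kHz, folds to fs − 28 kHz = 23.4 kHz.
132.4 kHz mod fs = 29.6 kHz.
29.6 kHz > fs/2 = 25.7 kHz, folds to fs − 29.6 kHz = 21.8 kHz.
127.4 kHz mod fs = 24.6 kHz.
24.6 kHz ≤ fs/2 = 25.7 kHz, appears at 24.6 kHz.
2.6 kHz ≤ fs/2 = 25.7 kHz, passes unchanged.
76.2 kHz mod fs = 24.8 kHz.
24.8 kHz ≤ fs/2 = 25.7 kHz, appears at 24.8 kHz.
Distinct values: {2.6 kHz, 21.8 kHz, 23.4 kHz, 24.6 kHz, 24.8 kHz} → 5.

5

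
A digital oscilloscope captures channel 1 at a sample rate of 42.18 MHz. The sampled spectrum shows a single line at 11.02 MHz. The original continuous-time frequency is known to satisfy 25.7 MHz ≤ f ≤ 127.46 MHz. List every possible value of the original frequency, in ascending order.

31.16 MHz, 53.2 MHz, 73.34 MHz, 95.38 MHz, 115.52 MHz

Frequencies that alias to 11.02 MHz are k·fs ± 11.02 MHz for integer k ≥ 0.
k=0: 11.02 MHz.
k=1: 31.16 MHz, 53.2 MHz.
k=2: 73.34 MHz, 95.38 MHz.
k=3: 115.52 MHz, 137.56 MHz.
k=4: 157.7 MHz, 179.74 MHz.
Within [25.7 MHz, 127.46 MHz]: 31.16 MHz, 53.2 MHz, 73.34 MHz, 95.38 MHz, 115.52 MHz.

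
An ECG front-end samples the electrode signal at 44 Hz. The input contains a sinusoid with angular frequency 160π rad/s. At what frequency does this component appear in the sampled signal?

ω = 160π rad/s → f = ω/(2π) = 80 Hz.
80 Hz mod fs = 36 Hz.
36 Hz > fs/2 = 22 Hz, folds to fs − 36 Hz = 8 Hz.

8 Hz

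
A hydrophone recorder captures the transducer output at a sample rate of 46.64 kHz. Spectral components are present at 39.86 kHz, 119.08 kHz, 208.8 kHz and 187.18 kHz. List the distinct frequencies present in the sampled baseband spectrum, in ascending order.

0.62 kHz, 6.78 kHz, 20.84 kHz, 22.24 kHz

fs/2 = 23.32 kHz.
39.86 kHz > fs/2 = 23.32 kHz, folds to fs − 39.86 kHz = 6.78 kHz.
119.08 kHz mod fs = 25.8 kHz.
25.8 kHz > fs/2 = 23.32 kHz, folds to fs − 25.8 kHz = 20.84 kHz.
208.8 kHz mod fs = 22.24 kHz.
22.24 kHz ≤ fs/2 = 23.32 kHz, appears at 22.24 kHz.
187.18 kHz mod fs = 0.62 kHz.
0.62 kHz ≤ fs/2 = 23.32 kHz, appears at 0.62 kHz.
Distinct values: {0.62 kHz, 6.78 kHz, 20.84 kHz, 22.24 kHz}.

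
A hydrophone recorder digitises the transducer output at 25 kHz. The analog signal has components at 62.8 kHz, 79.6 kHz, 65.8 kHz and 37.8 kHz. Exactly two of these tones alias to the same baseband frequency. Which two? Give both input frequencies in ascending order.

fs/2 = 12.5 kHz.
62.8 kHz mod fs = 12.8 kHz.
12.8 kHz > fs/2 = 12.5 kHz, folds to fs − 12.8 kHz = 12.2 kHz.
79.6 kHz mod fs = 4.6 kHz.
4.6 kHz ≤ fs/2 = 12.5 kHz, appears at 4.6 kHz.
65.8 kHz mod fs = 15.8 kHz.
15.8 kHz > fs/2 = 12.5 kHz, folds to fs − 15.8 kHz = 9.2 kHz.
37.8 kHz mod fs = 12.8 kHz.
12.8 kHz > fs/2 = 12.5 kHz, folds to fs − 12.8 kHz = 12.2 kHz.
37.8 kHz and 62.8 kHz both map to 12.2 kHz.

37.8 kHz, 62.8 kHz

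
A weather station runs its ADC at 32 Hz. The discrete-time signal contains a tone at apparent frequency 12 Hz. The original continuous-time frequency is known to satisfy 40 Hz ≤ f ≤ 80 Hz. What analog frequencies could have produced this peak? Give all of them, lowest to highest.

44 Hz, 52 Hz, 76 Hz

Frequencies that alias to 12 Hz are k·fs ± 12 Hz for integer k ≥ 0.
k=0: 12 Hz.
k=1: 20 Hz, 44 Hz.
k=2: 52 Hz, 76 Hz.
k=3: 84 Hz, 108 Hz.
Within [40 Hz, 80 Hz]: 44 Hz, 52 Hz, 76 Hz.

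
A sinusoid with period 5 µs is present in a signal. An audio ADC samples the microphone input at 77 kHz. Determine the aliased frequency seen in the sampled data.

T = 5 µs → f = 1/T = 200 kHz.
200 kHz mod fs = 46 kHz.
46 kHz > fs/2 = 38.5 kHz, folds to fs − 46 kHz = 31 kHz.

31 kHz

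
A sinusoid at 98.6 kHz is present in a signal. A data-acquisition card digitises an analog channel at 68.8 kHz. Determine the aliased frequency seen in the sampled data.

29.8 kHz

98.6 kHz mod fs = 29.8 kHz.
29.8 kHz ≤ fs/2 = 34.4 kHz, appears at 29.8 kHz.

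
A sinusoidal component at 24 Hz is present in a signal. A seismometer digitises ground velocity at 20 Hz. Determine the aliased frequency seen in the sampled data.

24 Hz mod fs = 4 Hz.
4 Hz ≤ fs/2 = 10 Hz, appears at 4 Hz.

4 Hz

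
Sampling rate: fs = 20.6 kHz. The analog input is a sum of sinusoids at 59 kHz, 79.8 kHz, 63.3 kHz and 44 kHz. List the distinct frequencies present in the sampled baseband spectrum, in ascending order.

fs/2 = 10.3 kHz.
59 kHz mod fs = 17.8 kHz.
17.8 kHz > fs/2 = 10.3 kHz, folds to fs − 17.8 kHz = 2.8 kHz.
79.8 kHz mod fs = 18 kHz.
18 kHz > fs/2 = 10.3 kHz, folds to fs − 18 kHz = 2.6 kHz.
63.3 kHz mod fs = 1.5 kHz.
1.5 kHz ≤ fs/2 = 10.3 kHz, appears at 1.5 kHz.
44 kHz mod fs = 2.8 kHz.
2.8 kHz ≤ fs/2 = 10.3 kHz, appears at 2.8 kHz.
Distinct values: {1.5 kHz, 2.6 kHz, 2.8 kHz}.

1.5 kHz, 2.6 kHz, 2.8 kHz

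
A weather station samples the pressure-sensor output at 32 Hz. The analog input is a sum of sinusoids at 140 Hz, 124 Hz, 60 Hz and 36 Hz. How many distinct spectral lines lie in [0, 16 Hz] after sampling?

2

fs/2 = 16 Hz.
140 Hz mod fs = 12 Hz.
12 Hz ≤ fs/2 = 16 Hz, appears at 12 Hz.
124 Hz mod fs = 28 Hz.
28 Hz > fs/2 = 16 Hz, folds to fs − 28 Hz = 4 Hz.
60 Hz mod fs = 28 Hz.
28 Hz > fs/2 = 16 Hz, folds to fs − 28 Hz = 4 Hz.
36 Hz mod fs = 4 Hz.
4 Hz ≤ fs/2 = 16 Hz, appears at 4 Hz.
Distinct values: {4 Hz, 12 Hz} → 2.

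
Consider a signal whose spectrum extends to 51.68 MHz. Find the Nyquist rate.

103.36 MHz

Nyquist rate = 2 × 51.68 MHz = 103.36 MHz.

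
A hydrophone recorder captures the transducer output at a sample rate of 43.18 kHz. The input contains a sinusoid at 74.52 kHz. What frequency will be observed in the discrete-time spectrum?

74.52 kHz mod fs = 31.34 kHz.
31.34 kHz > fs/2 = 21.59 kHz, folds to fs − 31.34 kHz = 11.84 kHz.

11.84 kHz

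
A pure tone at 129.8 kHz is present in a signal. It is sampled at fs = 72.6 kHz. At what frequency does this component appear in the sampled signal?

15.4 kHz

129.8 kHz mod fs = 57.2 kHz.
57.2 kHz > fs/2 = 36.3 kHz, folds to fs − 57.2 kHz = 15.4 kHz.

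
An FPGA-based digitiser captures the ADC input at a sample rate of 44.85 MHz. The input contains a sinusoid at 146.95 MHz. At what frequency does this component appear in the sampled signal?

12.4 MHz

146.95 MHz mod fs = 12.4 MHz.
12.4 MHz ≤ fs/2 = 22.425 MHz, appears at 12.4 MHz.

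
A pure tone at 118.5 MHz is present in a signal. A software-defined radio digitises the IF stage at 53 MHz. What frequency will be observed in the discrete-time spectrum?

12.5 MHz

118.5 MHz mod fs = 12.5 MHz.
12.5 MHz ≤ fs/2 = 26.5 MHz, appears at 12.5 MHz.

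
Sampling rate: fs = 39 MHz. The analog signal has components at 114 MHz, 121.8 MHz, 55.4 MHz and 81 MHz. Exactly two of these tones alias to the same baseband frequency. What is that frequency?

3 MHz

fs/2 = 19.5 MHz.
114 MHz mod fs = 36 MHz.
36 MHz > fs/2 = 19.5 MHz, folds to fs − 36 MHz = 3 MHz.
121.8 MHz mod fs = 4.8 MHz.
4.8 MHz ≤ fs/2 = 19.5 MHz, appears at 4.8 MHz.
55.4 MHz mod fs = 16.4 MHz.
16.4 MHz ≤ fs/2 = 19.5 MHz, appears at 16.4 MHz.
81 MHz mod fs = 3 MHz.
3 MHz ≤ fs/2 = 19.5 MHz, appears at 3 MHz.
81 MHz and 114 MHz both map to 3 MHz.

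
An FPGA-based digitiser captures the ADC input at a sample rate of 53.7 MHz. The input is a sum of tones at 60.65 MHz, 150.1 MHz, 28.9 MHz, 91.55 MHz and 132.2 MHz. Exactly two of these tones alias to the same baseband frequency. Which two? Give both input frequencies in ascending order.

28.9 MHz, 132.2 MHz

fs/2 = 26.85 MHz.
60.65 MHz mod fs = 6.95 MHz.
6.95 MHz ≤ fs/2 = 26.85 MHz, appears at 6.95 MHz.
150.1 MHz mod fs = 42.7 MHz.
42.7 MHz > fs/2 = 26.85 MHz, folds to fs − 42.7 MHz = 11 MHz.
28.9 MHz > fs/2 = 26.85 MHz, folds to fs − 28.9 MHz = 24.8 MHz.
91.55 MHz mod fs = 37.85 MHz.
37.85 MHz > fs/2 = 26.85 MHz, folds to fs − 37.85 MHz = 15.85 MHz.
132.2 MHz mod fs = 24.8 MHz.
24.8 MHz ≤ fs/2 = 26.85 MHz, appears at 24.8 MHz.
28.9 MHz and 132.2 MHz both map to 24.8 MHz.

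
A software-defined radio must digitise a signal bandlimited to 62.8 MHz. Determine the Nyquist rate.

Nyquist rate = 2 × 62.8 MHz = 125.6 MHz.

125.6 MHz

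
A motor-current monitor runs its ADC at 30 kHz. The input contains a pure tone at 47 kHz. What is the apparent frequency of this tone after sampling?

13 kHz

47 kHz mod fs = 17 kHz.
17 kHz > fs/2 = 15 kHz, folds to fs − 17 kHz = 13 kHz.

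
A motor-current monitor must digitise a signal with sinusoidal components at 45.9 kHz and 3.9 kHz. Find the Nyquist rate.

91.8 kHz

Highest-frequency component: 45.9 kHz.
Nyquist rate = 2 × 45.9 kHz = 91.8 kHz.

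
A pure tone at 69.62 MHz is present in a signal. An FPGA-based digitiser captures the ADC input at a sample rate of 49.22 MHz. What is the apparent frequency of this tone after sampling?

69.62 MHz mod fs = 20.4 MHz.
20.4 MHz ≤ fs/2 = 24.61 MHz, appears at 20.4 MHz.

20.4 MHz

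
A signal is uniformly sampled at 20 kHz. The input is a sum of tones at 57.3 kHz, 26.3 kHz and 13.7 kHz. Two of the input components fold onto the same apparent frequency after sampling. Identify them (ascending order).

13.7 kHz, 26.3 kHz

fs/2 = 10 kHz.
57.3 kHz mod fs = 17.3 kHz.
17.3 kHz > fs/2 = 10 kHz, folds to fs − 17.3 kHz = 2.7 kHz.
26.3 kHz mod fs = 6.3 kHz.
6.3 kHz ≤ fs/2 = 10 kHz, appears at 6.3 kHz.
13.7 kHz > fs/2 = 10 kHz, folds to fs − 13.7 kHz = 6.3 kHz.
13.7 kHz and 26.3 kHz both map to 6.3 kHz.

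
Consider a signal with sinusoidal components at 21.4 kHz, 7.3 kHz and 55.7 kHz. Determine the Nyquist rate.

Highest-frequency component: 55.7 kHz.
Nyquist rate = 2 × 55.7 kHz = 111.4 kHz.

111.4 kHz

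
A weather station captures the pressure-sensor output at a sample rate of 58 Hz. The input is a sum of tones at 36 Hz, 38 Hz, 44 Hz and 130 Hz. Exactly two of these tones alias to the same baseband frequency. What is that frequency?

fs/2 = 29 Hz.
36 Hz > fs/2 = 29 Hz, folds to fs − 36 Hz = 22 Hz.
38 Hz > fs/2 = 29 Hz, folds to fs − 38 Hz = 20 Hz.
44 Hz > fs/2 = 29 Hz, folds to fs − 44 Hz = 14 Hz.
130 Hz mod fs = 14 Hz.
14 Hz ≤ fs/2 = 29 Hz, appears at 14 Hz.
44 Hz and 130 Hz both map to 14 Hz.

14 Hz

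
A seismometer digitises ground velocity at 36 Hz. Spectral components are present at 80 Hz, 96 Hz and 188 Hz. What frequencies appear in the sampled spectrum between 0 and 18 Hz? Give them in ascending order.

8 Hz, 12 Hz

fs/2 = 18 Hz.
80 Hz mod fs = 8 Hz.
8 Hz ≤ fs/2 = 18 Hz, appears at 8 Hz.
96 Hz mod fs = 24 Hz.
24 Hz > fs/2 = 18 Hz, folds to fs − 24 Hz = 12 Hz.
188 Hz mod fs = 8 Hz.
8 Hz ≤ fs/2 = 18 Hz, appears at 8 Hz.
Distinct values: {8 Hz, 12 Hz}.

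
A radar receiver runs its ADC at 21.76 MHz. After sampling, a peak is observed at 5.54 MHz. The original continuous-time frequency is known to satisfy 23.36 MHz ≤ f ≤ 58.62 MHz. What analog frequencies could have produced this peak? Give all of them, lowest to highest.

27.3 MHz, 37.98 MHz, 49.06 MHz

Frequencies that alias to 5.54 MHz are k·fs ± 5.54 MHz for integer k ≥ 0.
k=0: 5.54 MHz.
k=1: 16.22 MHz, 27.3 MHz.
k=2: 37.98 MHz, 49.06 MHz.
k=3: 59.74 MHz, 70.82 MHz.
Within [23.36 MHz, 58.62 MHz]: 27.3 MHz, 37.98 MHz, 49.06 MHz.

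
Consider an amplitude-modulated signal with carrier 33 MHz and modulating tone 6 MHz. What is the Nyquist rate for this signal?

78 MHz

AM sidebands sit at fc ± fm = 27 MHz and 39 MHz.
Highest-frequency component: 39 MHz.
Nyquist rate = 2 × 39 MHz = 78 MHz.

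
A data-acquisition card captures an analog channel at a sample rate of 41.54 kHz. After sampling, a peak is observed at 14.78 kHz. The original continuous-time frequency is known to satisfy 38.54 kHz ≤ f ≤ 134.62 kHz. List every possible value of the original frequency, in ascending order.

56.32 kHz, 68.3 kHz, 97.86 kHz, 109.84 kHz

Frequencies that alias to 14.78 kHz are k·fs ± 14.78 kHz for integer k ≥ 0.
k=0: 14.78 kHz.
k=1: 26.76 kHz, 56.32 kHz.
k=2: 68.3 kHz, 97.86 kHz.
k=3: 109.84 kHz, 139.4 kHz.
k=4: 151.38 kHz, 180.94 kHz.
Within [38.54 kHz, 134.62 kHz]: 56.32 kHz, 68.3 kHz, 97.86 kHz, 109.84 kHz.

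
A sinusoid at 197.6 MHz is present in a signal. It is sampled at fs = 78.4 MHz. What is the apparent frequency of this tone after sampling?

197.6 MHz mod fs = 40.8 MHz.
40.8 MHz > fs/2 = 39.2 MHz, folds to fs − 40.8 MHz = 37.6 MHz.

37.6 MHz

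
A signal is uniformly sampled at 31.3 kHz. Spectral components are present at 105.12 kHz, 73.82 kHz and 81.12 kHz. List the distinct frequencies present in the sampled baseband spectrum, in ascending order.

fs/2 = 15.65 kHz.
105.12 kHz mod fs = 11.22 kHz.
11.22 kHz ≤ fs/2 = 15.65 kHz, appears at 11.22 kHz.
73.82 kHz mod fs = 11.22 kHz.
11.22 kHz ≤ fs/2 = 15.65 kHz, appears at 11.22 kHz.
81.12 kHz mod fs = 18.52 kHz.
18.52 kHz > fs/2 = 15.65 kHz, folds to fs − 18.52 kHz = 12.78 kHz.
Distinct values: {11.22 kHz, 12.78 kHz}.

11.22 kHz, 12.78 kHz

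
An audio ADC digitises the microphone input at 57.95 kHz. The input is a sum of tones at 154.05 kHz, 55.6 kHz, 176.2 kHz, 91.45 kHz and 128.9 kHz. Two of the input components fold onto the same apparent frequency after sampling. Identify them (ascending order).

fs/2 = 28.975 kHz.
154.05 kHz mod fs = 38.15 kHz.
38.15 kHz > fs/2 = 28.975 kHz, folds to fs − 38.15 kHz = 19.8 kHz.
55.6 kHz > fs/2 = 28.975 kHz, folds to fs − 55.6 kHz = 2.35 kHz.
176.2 kHz mod fs = 2.35 kHz.
2.35 kHz ≤ fs/2 = 28.975 kHz, appears at 2.35 kHz.
91.45 kHz mod fs = 33.5 kHz.
33.5 kHz > fs/2 = 28.975 kHz, folds to fs − 33.5 kHz = 24.45 kHz.
128.9 kHz mod fs = 13 kHz.
13 kHz ≤ fs/2 = 28.975 kHz, appears at 13 kHz.
55.6 kHz and 176.2 kHz both map to 2.35 kHz.

55.6 kHz, 176.2 kHz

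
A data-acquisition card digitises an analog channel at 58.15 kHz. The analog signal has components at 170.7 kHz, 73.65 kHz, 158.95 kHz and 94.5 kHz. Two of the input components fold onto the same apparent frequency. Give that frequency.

fs/2 = 29.075 kHz.
170.7 kHz mod fs = 54.4 kHz.
54.4 kHz > fs/2 = 29.075 kHz, folds to fs − 54.4 kHz = 3.75 kHz.
73.65 kHz mod fs = 15.5 kHz.
15.5 kHz ≤ fs/2 = 29.075 kHz, appears at 15.5 kHz.
158.95 kHz mod fs = 42.65 kHz.
42.65 kHz > fs/2 = 29.075 kHz, folds to fs − 42.65 kHz = 15.5 kHz.
94.5 kHz mod fs = 36.35 kHz.
36.35 kHz > fs/2 = 29.075 kHz, folds to fs − 36.35 kHz = 21.8 kHz.
73.65 kHz and 158.95 kHz both map to 15.5 kHz.

15.5 kHz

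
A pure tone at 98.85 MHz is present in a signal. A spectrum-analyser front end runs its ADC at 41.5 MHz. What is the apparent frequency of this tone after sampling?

15.85 MHz

98.85 MHz mod fs = 15.85 MHz.
15.85 MHz ≤ fs/2 = 20.75 MHz, appears at 15.85 MHz.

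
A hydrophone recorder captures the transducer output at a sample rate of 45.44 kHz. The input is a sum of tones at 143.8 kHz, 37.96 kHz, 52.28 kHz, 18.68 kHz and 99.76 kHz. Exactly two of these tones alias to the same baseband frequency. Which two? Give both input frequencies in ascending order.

fs/2 = 22.72 kHz.
143.8 kHz mod fs = 7.48 kHz.
7.48 kHz ≤ fs/2 = 22.72 kHz, appears at 7.48 kHz.
37.96 kHz > fs/2 = 22.72 kHz, folds to fs − 37.96 kHz = 7.48 kHz.
52.28 kHz mod fs = 6.84 kHz.
6.84 kHz ≤ fs/2 = 22.72 kHz, appears at 6.84 kHz.
18.68 kHz ≤ fs/2 = 22.72 kHz, passes unchanged.
99.76 kHz mod fs = 8.88 kHz.
8.88 kHz ≤ fs/2 = 22.72 kHz, appears at 8.88 kHz.
37.96 kHz and 143.8 kHz both map to 7.48 kHz.

37.96 kHz, 143.8 kHz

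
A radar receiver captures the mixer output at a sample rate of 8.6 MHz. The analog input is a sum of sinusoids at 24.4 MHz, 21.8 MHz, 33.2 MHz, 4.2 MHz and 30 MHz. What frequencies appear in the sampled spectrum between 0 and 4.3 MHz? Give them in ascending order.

1.2 MHz, 1.4 MHz, 4 MHz, 4.2 MHz

fs/2 = 4.3 MHz.
24.4 MHz mod fs = 7.2 MHz.
7.2 MHz > fs/2 = 4.3 MHz, folds to fs − 7.2 MHz = 1.4 MHz.
21.8 MHz mod fs = 4.6 MHz.
4.6 MHz > fs/2 = 4.3 MHz, folds to fs − 4.6 MHz = 4 MHz.
33.2 MHz mod fs = 7.4 MHz.
7.4 MHz > fs/2 = 4.3 MHz, folds to fs − 7.4 MHz = 1.2 MHz.
4.2 MHz ≤ fs/2 = 4.3 MHz, passes unchanged.
30 MHz mod fs = 4.2 MHz.
4.2 MHz ≤ fs/2 = 4.3 MHz, appears at 4.2 MHz.
Distinct values: {1.2 MHz, 1.4 MHz, 4 MHz, 4.2 MHz}.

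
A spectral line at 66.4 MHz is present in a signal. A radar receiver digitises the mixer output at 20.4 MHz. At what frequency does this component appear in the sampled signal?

66.4 MHz mod fs = 5.2 MHz.
5.2 MHz ≤ fs/2 = 10.2 MHz, appears at 5.2 MHz.

5.2 MHz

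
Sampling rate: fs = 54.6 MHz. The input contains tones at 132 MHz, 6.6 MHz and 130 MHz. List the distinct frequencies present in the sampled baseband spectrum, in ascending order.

6.6 MHz, 20.8 MHz, 22.8 MHz

fs/2 = 27.3 MHz.
132 MHz mod fs = 22.8 MHz.
22.8 MHz ≤ fs/2 = 27.3 MHz, appears at 22.8 MHz.
6.6 MHz ≤ fs/2 = 27.3 MHz, passes unchanged.
130 MHz mod fs = 20.8 MHz.
20.8 MHz ≤ fs/2 = 27.3 MHz, appears at 20.8 MHz.
Distinct values: {6.6 MHz, 20.8 MHz, 22.8 MHz}.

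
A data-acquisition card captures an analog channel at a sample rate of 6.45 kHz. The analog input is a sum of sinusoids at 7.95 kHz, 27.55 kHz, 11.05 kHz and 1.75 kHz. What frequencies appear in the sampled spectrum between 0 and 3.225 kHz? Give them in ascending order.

fs/2 = 3.225 kHz.
7.95 kHz mod fs = 1.5 kHz.
1.5 kHz ≤ fs/2 = 3.225 kHz, appears at 1.5 kHz.
27.55 kHz mod fs = 1.75 kHz.
1.75 kHz ≤ fs/2 = 3.225 kHz, appears at 1.75 kHz.
11.05 kHz mod fs = 4.6 kHz.
4.6 kHz > fs/2 = 3.225 kHz, folds to fs − 4.6 kHz = 1.85 kHz.
1.75 kHz ≤ fs/2 = 3.225 kHz, passes unchanged.
Distinct values: {1.5 kHz, 1.75 kHz, 1.85 kHz}.

1.5 kHz, 1.75 kHz, 1.85 kHz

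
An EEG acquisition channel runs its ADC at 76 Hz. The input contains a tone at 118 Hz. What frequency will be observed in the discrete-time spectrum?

34 Hz

118 Hz mod fs = 42 Hz.
42 Hz > fs/2 = 38 Hz, folds to fs − 42 Hz = 34 Hz.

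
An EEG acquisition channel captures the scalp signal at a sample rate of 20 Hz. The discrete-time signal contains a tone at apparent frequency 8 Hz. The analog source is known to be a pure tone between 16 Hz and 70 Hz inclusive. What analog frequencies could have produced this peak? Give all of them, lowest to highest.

28 Hz, 32 Hz, 48 Hz, 52 Hz, 68 Hz

Frequencies that alias to 8 Hz are k·fs ± 8 Hz for integer k ≥ 0.
k=0: 8 Hz.
k=1: 12 Hz, 28 Hz.
k=2: 32 Hz, 48 Hz.
k=3: 52 Hz, 68 Hz.
k=4: 72 Hz, 88 Hz.
Within [16 Hz, 70 Hz]: 28 Hz, 32 Hz, 48 Hz, 52 Hz, 68 Hz.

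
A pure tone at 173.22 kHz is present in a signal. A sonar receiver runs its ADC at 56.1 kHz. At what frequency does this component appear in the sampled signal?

4.92 kHz

173.22 kHz mod fs = 4.92 kHz.
4.92 kHz ≤ fs/2 = 28.05 kHz, appears at 4.92 kHz.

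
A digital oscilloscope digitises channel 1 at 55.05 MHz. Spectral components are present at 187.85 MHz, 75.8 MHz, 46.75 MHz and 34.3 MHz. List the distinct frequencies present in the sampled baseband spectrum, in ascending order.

8.3 MHz, 20.75 MHz, 22.7 MHz

fs/2 = 27.525 MHz.
187.85 MHz mod fs = 22.7 MHz.
22.7 MHz ≤ fs/2 = 27.525 MHz, appears at 22.7 MHz.
75.8 MHz mod fs = 20.75 MHz.
20.75 MHz ≤ fs/2 = 27.525 MHz, appears at 20.75 MHz.
46.75 MHz > fs/2 = 27.525 MHz, folds to fs − 46.75 MHz = 8.3 MHz.
34.3 MHz > fs/2 = 27.525 MHz, folds to fs − 34.3 MHz = 20.75 MHz.
Distinct values: {8.3 MHz, 20.75 MHz, 22.7 MHz}.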